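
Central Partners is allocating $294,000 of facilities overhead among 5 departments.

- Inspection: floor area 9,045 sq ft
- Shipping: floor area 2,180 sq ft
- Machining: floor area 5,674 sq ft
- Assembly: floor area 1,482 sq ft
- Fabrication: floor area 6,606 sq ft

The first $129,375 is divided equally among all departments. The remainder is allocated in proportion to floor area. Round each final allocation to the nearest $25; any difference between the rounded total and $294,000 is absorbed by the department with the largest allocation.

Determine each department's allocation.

Inspection: $85,450 · Shipping: $40,250 · Machining: $63,250 · Assembly: $35,650 · Fabrication: $69,400

First tranche $129,375 split equally: $25,875 each.
Remainder $164,625 by floor area (total 24,987): Inspection 59,592.31 → $59,600; Shipping 14,362.77 → $14,375; Machining 37,382.73 → $37,375; Assembly 9,764.05 → $9,775; Fabrication 43,523.14 → $43,525.
Rounding difference −$25 on remainder applied to Inspection.
Totals: Inspection $25,875 + $59,575 = $85,450; Shipping $25,875 + $14,375 = $40,250; Machining $25,875 + $37,375 = $63,250; Assembly $25,875 + $9,775 = $35,650; Fabrication $25,875 + $43,525 = $69,400.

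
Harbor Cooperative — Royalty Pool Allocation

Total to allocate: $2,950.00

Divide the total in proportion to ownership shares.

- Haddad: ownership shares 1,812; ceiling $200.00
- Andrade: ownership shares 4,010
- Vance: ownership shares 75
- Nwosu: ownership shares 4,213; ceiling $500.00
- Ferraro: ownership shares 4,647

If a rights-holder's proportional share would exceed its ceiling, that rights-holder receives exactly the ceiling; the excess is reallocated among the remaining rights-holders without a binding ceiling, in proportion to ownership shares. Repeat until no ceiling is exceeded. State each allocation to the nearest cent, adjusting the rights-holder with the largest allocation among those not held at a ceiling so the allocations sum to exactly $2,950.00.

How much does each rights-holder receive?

Combined ownership shares = 14,757.
Unconstrained shares: Haddad 362.2281; Andrade 801.6196; Vance 14.9929; Nwosu 842.2003; Ferraro 928.9591.
Capped: Haddad ($200.00), Nwosu ($500.00); residual $2,250.00 reallocated over remaining ownership shares 8,732.
Shares after redistribution: Andrade 1,033.2684 → $1,033.27; Vance 19.3255 → $19.33; Ferraro 1,197.4061 → $1,197.41.
Rounding difference −$0.01 applied to Ferraro → $1,197.40.

Haddad: $200.00 | Andrade: $1,033.27 | Vance: $19.33 | Nwosu: $500.00 | Ferraro: $1,197.40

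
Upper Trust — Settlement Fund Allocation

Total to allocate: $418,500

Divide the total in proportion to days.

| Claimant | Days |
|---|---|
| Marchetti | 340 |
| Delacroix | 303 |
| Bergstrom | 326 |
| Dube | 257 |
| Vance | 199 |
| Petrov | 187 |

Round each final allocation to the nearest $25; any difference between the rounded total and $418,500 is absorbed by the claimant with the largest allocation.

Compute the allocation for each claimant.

Total days = 1,612.
Pro-rata amounts: Marchetti 340/1,612 × $418,500 = 88,269.23; Delacroix 303/1,612 × $418,500 = 78,663.46; Bergstrom 326/1,612 × $418,500 = 84,634.62; Dube 257/1,612 × $418,500 = 66,721.15; Vance 199/1,612 × $418,500 = 51,663.46; Petrov 187/1,612 × $418,500 = 48,548.08.
At nearest $25: Marchetti $88,275; Delacroix $78,675; Bergstrom $84,625; Dube $66,725; Vance $51,675; Petrov $48,550. Sum = $418,525.
Difference $418,500 − $418,525 = −$25 applied to largest allocation (Marchetti): Marchetti becomes $88,250.

Marchetti: $88,250 · Delacroix: $78,675 · Bergstrom: $84,625 · Dube: $66,725 · Vance: $51,675 · Petrov: $48,550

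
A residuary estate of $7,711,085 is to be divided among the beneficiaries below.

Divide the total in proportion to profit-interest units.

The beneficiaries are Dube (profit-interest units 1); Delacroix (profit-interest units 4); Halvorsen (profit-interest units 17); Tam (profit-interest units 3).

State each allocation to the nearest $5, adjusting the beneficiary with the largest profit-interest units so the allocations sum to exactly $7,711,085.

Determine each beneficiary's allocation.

Sum of profit-interest units: 25.
Unrounded shares: Dube 1/25 × $7,711,085 = 308,443.40; Delacroix 4/25 × $7,711,085 = 1,233,773.60; Halvorsen 17/25 × $7,711,085 = 5,243,537.80; Tam 3/25 × $7,711,085 = 925,330.20.
After rounding ($5): Dube $308,445; Delacroix $1,233,775; Halvorsen $5,243,540; Tam $925,330. Sum = $7,711,090.
Difference $7,711,085 − $7,711,090 = −$5 applied to largest profit-interest units (Halvorsen): Halvorsen becomes $5,243,535.

Dube: $308,445; Delacroix: $1,233,775; Halvorsen: $5,243,535; Tam: $925,330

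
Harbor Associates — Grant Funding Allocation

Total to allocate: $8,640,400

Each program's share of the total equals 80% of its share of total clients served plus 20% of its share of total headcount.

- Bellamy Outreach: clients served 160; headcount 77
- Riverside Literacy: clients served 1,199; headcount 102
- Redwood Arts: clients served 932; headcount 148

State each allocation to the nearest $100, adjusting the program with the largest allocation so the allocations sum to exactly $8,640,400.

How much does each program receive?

Bellamy Outreach: $889,700; Riverside Literacy: $4,156,600; Redwood Arts: $3,594,100

Clients served total 2,291; headcount total 327.
Blended shares (80% clients served + 20% headcount): Bellamy Outreach 0.1030; Riverside Literacy 0.4811; Redwood Arts 0.4160.
Pro-rata amounts: Bellamy Outreach 889,663.97; Riverside Literacy 4,156,612.34; Redwood Arts 3,594,123.69.
After rounding ($100): Bellamy Outreach $889,700; Riverside Literacy $4,156,600; Redwood Arts $3,594,100. Sum = $8,640,400.
No rounding difference to absorb.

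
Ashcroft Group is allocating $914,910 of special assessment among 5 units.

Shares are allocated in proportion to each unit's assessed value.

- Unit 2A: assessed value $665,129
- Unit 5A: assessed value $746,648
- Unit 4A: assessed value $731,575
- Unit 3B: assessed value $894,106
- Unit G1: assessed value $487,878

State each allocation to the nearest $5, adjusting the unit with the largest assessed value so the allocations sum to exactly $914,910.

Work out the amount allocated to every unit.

Sum of assessed value: 3,525,336.
Unrounded shares: Unit 2A 665,129/3,525,336 × $914,910 = 172,617.07; Unit 5A 746,648/3,525,336 × $914,910 = 193,773.22; Unit 4A 731,575/3,525,336 × $914,910 = 189,861.42; Unit 3B 894,106/3,525,336 × $914,910 = 232,042.14; Unit G1 487,878/3,525,336 × $914,910 = 126,616.15.
Rounded to nearest $5: Unit 2A $172,615; Unit 5A $193,775; Unit 4A $189,860; Unit 3B $232,040; Unit G1 $126,615. Sum = $914,905.
Difference $914,910 − $914,905 = +$5 applied to largest assessed value (Unit 3B): Unit 3B becomes $232,045.

Unit 2A: $172,615 | Unit 5A: $193,775 | Unit 4A: $189,860 | Unit 3B: $232,045 | Unit G1: $126,615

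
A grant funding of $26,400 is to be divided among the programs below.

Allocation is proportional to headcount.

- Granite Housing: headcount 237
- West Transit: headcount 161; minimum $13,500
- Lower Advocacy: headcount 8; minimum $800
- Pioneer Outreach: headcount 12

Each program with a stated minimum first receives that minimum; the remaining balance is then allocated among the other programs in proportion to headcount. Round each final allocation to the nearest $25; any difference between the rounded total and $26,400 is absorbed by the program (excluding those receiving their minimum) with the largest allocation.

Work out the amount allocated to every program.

Granite Housing: $11,525 · West Transit: $13,500 · Lower Advocacy: $800 · Pioneer Outreach: $575

Minimums first: West Transit $13,500; Lower Advocacy $800. Remaining pool $12,100.
Remaining pool split over remaining headcount 249: Granite Housing 11,516.87 → $11,525; Pioneer Outreach 583.13 → $575.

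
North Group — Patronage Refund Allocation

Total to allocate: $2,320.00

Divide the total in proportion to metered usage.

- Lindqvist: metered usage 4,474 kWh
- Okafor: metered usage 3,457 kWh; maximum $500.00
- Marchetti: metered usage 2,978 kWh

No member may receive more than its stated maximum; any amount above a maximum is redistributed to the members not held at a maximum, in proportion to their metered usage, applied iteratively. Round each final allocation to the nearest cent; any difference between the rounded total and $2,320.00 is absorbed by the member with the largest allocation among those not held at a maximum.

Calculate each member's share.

Lindqvist: $1,092.68; Okafor: $500.00; Marchetti: $727.32

Combined metered usage = 10,909.
Proportional shares (ignoring caps): Lindqvist 951.4786; Okafor 735.1948; Marchetti 633.3266.
Held at cap: Okafor ($500.00); residual $1,820.00 reallocated over remaining metered usage 7,452.
Remaining shares: Lindqvist 1,092.6838 → $1,092.68; Marchetti 727.3162 → $727.32.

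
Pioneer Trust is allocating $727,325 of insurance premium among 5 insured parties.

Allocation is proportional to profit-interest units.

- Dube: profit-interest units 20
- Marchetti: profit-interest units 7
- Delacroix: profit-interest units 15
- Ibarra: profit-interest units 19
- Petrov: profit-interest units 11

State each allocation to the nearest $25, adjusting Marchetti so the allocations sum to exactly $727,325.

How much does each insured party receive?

Dube: $202,025 | Marchetti: $70,725 | Delacroix: $151,525 | Ibarra: $191,925 | Petrov: $111,125

Sum of profit-interest units: 72.
Pro-rata amounts: Dube 20/72 × $727,325 = 202,034.72; Marchetti 7/72 × $727,325 = 70,712.15; Delacroix 15/72 × $727,325 = 151,526.04; Ibarra 19/72 × $727,325 = 191,932.99; Petrov 11/72 × $727,325 = 111,119.10.
After rounding ($25): Dube $202,025; Marchetti $70,700; Delacroix $151,525; Ibarra $191,925; Petrov $111,125. Sum = $727,300.
Difference $727,325 − $727,300 = +$25 applied to Marchetti: Marchetti becomes $70,725.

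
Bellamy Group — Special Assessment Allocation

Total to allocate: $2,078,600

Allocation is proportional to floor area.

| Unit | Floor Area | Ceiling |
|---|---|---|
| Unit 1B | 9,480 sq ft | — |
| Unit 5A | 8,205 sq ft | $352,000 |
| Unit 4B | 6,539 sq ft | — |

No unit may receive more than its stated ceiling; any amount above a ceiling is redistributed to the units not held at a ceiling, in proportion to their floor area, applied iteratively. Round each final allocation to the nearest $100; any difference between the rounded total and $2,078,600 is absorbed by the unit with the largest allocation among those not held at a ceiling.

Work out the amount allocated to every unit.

Unit 1B: $1,021,800; Unit 5A: $352,000; Unit 4B: $704,800

Combined floor area = 24,224.
Unconstrained shares: Unit 1B 813,454.76; Unit 5A 704,050.24; Unit 4B 561,095.00.
Held at cap: Unit 5A ($352,000); remaining pool $1,726,600 reallocated over remaining floor area 16,019.
Shares after redistribution: Unit 1B 1,021,797.12 → $1,021,800; Unit 4B 704,802.88 → $704,800.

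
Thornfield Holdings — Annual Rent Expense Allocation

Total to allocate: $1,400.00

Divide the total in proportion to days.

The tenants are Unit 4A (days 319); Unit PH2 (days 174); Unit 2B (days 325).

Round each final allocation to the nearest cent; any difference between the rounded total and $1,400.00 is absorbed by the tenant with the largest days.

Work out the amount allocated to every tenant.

Combined days = 319 + 174 + 325 = 818.
Unrounded shares: Unit 4A 545.9658; Unit PH2 297.7995; Unit 2B 556.2347.
At nearest cent: Unit 4A $545.97; Unit PH2 $297.80; Unit 2B $556.23. Sum = $1,400.00.
Sum already equals the total — no adjustment.

Unit 4A: $545.97 · Unit PH2: $297.80 · Unit 2B: $556.23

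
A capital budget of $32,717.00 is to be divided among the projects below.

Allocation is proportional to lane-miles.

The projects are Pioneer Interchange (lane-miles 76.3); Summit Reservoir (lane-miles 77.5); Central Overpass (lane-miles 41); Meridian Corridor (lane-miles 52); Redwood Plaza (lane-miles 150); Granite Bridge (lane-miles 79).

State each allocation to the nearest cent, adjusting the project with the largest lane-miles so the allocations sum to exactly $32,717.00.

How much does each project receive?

Total lane-miles = 76.3 + 77.5 + 41 + 52 + 150 + 79 = 475.8.
Proportional shares: Pioneer Interchange 5,246.5471; Summit Reservoir 5,329.0616; Central Overpass 2,819.2455; Meridian Corridor 3,575.6284; Redwood Plaza 10,314.3127; Granite Bridge 5,432.2047.
Rounded to nearest cent: Pioneer Interchange $5,246.55; Summit Reservoir $5,329.06; Central Overpass $2,819.25; Meridian Corridor $3,575.63; Redwood Plaza $10,314.31; Granite Bridge $5,432.20. Sum = $32,717.00.
No rounding difference to absorb.

Pioneer Interchange: $5,246.55 · Summit Reservoir: $5,329.06 · Central Overpass: $2,819.25 · Meridian Corridor: $3,575.63 · Redwood Plaza: $10,314.31 · Granite Bridge: $5,432.20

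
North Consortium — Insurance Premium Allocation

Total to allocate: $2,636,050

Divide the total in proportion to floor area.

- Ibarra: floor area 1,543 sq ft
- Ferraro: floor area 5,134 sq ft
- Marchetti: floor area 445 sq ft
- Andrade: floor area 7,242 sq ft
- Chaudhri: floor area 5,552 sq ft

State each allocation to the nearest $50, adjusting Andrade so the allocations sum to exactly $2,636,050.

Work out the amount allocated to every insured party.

Sum of floor area: 19,916.
Pro-rata amounts: Ibarra 1,543/19,916 × $2,636,050 = 204,229.02; Ferraro 5,134/19,916 × $2,636,050 = 679,528.05; Marchetti 445/19,916 × $2,636,050 = 58,899.49; Andrade 7,242/19,916 × $2,636,050 = 958,539.57; Chaudhri 5,552/19,916 × $2,636,050 = 734,853.87.
Rounded to nearest $50: Ibarra $204,250; Ferraro $679,550; Marchetti $58,900; Andrade $958,550; Chaudhri $734,850. Sum = $2,636,100.
Difference $2,636,050 − $2,636,100 = −$50 applied to Andrade: Andrade becomes $958,500.

Ibarra: $204,250; Ferraro: $679,550; Marchetti: $58,900; Andrade: $958,500; Chaudhri: $734,850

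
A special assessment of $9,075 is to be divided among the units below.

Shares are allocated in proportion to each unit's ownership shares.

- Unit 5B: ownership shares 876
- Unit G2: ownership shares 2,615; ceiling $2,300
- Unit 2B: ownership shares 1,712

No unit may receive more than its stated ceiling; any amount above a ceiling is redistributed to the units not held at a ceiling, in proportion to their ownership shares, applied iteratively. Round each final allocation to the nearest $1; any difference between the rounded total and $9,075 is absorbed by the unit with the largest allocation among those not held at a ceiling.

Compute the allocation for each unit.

Sum of ownership shares: 5,203.
Proportional shares (ignoring caps): Unit 5B 1,527.91; Unit G2 4,561.05; Unit 2B 2,986.05.
Cap binds for Unit G2 ($2,300); residual $6,775 reallocated over remaining ownership shares 2,588.
Remaining shares: Unit 5B 2,293.24 → $2,293; Unit 2B 4,481.76 → $4,482.

Unit 5B: $2,293 | Unit G2: $2,300 | Unit 2B: $4,482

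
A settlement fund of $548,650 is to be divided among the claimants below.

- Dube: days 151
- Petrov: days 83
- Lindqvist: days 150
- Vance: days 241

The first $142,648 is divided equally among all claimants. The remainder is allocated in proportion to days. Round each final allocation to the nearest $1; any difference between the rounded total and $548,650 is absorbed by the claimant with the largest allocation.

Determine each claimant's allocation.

Equal tier: $142,648 ÷ 4 = $35,662 apiece.
Remainder $406,002 by days (total 625): Dube 98,090.08 → $98,090; Petrov 53,917.07 → $53,917; Lindqvist 97,440.48 → $97,440; Vance 156,554.37 → $156,554.
Rounding difference +$1 on remainder applied to Vance.
Totals: Dube $35,662 + $98,090 = $133,752; Petrov $35,662 + $53,917 = $89,579; Lindqvist $35,662 + $97,440 = $133,102; Vance $35,662 + $156,555 = $192,217.

Dube: $133,752; Petrov: $89,579; Lindqvist: $133,102; Vance: $192,217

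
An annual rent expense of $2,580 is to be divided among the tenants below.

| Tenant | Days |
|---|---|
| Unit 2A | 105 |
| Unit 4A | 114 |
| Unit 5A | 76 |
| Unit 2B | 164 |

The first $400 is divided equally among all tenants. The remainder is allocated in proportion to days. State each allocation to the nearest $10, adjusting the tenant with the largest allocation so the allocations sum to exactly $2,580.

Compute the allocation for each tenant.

First tranche $400 split equally: $100 each.
Remainder $2,180 by days (total 459): Unit 2A 498.69 → $500; Unit 4A 541.44 → $540; Unit 5A 360.96 → $360; Unit 2B 778.91 → $780.
Totals: Unit 2A $100 + $500 = $600; Unit 4A $100 + $540 = $640; Unit 5A $100 + $360 = $460; Unit 2B $100 + $780 = $880.

Unit 2A: $600; Unit 4A: $640; Unit 5A: $460; Unit 2B: $880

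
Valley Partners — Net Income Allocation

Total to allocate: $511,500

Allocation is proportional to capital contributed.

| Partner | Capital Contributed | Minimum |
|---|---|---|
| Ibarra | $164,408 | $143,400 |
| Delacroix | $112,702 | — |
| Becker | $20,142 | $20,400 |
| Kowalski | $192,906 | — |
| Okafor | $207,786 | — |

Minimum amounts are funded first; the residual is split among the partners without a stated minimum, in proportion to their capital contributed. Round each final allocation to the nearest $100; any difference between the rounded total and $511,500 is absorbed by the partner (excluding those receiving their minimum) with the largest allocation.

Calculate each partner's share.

Ibarra: $143,400 · Delacroix: $76,300 · Becker: $20,400 · Kowalski: $130,600 · Okafor: $140,800

Minimums first: Ibarra $143,400; Becker $20,400. Residual $347,700.
Residual split over remaining capital contributed 513,394: Delacroix 76,328.29 → $76,300; Kowalski 130,647.06 → $130,600; Okafor 140,724.65 → $140,700.
Rounding difference +$100 applied to Okafor → $140,800.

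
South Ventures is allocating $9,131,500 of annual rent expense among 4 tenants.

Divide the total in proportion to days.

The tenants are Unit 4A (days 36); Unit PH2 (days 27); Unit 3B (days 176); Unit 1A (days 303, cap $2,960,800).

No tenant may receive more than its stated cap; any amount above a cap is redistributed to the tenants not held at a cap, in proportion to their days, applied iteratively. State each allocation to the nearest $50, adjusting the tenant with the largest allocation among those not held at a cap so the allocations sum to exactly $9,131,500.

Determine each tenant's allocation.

Unit 4A: $929,500 · Unit PH2: $697,100 · Unit 3B: $4,544,100 · Unit 1A: $2,960,800

Combined days = 542.
Proportional shares (ignoring caps): Unit 4A 606,520.30; Unit PH2 454,890.22; Unit 3B 2,965,210.33; Unit 1A 5,104,879.15.
Capped: Unit 1A ($2,960,800); remaining pool $6,170,700 reallocated over remaining days 239.
Redistributed shares: Unit 4A 929,477.82 → $929,500; Unit PH2 697,108.37 → $697,100; Unit 3B 4,544,113.81 → $4,544,100.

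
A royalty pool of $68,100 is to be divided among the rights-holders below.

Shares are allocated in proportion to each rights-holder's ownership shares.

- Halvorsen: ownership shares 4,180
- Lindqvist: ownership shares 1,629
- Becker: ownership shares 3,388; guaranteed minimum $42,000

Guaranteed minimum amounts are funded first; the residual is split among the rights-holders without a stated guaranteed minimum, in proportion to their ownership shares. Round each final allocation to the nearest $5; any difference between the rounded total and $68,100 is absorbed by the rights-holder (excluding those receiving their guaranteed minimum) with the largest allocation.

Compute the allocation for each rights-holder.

Guaranteed amounts: Becker $42,000. Residual $26,100.
Residual split over remaining ownership shares 5,809: Halvorsen 18,780.86 → $18,780; Lindqvist 7,319.14 → $7,320.

Halvorsen: $18,780 | Lindqvist: $7,320 | Becker: $42,000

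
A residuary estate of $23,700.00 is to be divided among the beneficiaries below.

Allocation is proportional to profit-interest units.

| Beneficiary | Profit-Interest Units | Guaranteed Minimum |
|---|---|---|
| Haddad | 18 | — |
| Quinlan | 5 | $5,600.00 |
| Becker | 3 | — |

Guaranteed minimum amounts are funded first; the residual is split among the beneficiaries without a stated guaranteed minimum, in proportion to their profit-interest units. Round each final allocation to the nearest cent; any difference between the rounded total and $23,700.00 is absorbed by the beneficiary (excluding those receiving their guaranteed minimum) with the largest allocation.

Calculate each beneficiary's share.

Fund the minimums — Quinlan $5,600.00. Balance $18,100.00.
Balance split over remaining profit-interest units 21: Haddad 15,514.2857 → $15,514.29; Becker 2,585.7143 → $2,585.71.

Haddad: $15,514.29 | Quinlan: $5,600.00 | Becker: $2,585.71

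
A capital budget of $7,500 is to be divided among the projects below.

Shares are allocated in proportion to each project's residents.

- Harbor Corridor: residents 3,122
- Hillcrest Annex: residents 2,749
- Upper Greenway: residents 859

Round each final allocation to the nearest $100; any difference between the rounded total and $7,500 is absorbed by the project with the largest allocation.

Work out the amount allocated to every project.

Harbor Corridor: $3,400 | Hillcrest Annex: $3,100 | Upper Greenway: $1,000

Sum of residents: 6,730.
Unrounded shares: Harbor Corridor 3,122/6,730 × $7,500 = 3,479.20; Hillcrest Annex 2,749/6,730 × $7,500 = 3,063.52; Upper Greenway 859/6,730 × $7,500 = 957.28.
After rounding ($100): Harbor Corridor $3,500; Hillcrest Annex $3,100; Upper Greenway $1,000. Sum = $7,600.
Difference $7,500 − $7,600 = −$100 applied to largest allocation (Harbor Corridor): Harbor Corridor becomes $3,400.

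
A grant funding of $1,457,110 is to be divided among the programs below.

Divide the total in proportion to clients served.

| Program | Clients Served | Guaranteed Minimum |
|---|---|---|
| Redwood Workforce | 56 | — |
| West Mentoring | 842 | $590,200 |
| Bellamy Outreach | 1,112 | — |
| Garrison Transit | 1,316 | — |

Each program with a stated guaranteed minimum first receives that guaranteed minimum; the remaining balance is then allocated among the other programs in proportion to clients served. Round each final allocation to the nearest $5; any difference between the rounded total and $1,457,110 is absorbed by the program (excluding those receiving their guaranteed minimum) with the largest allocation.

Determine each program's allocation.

Minimums first: West Mentoring $590,200. Residual $866,910.
Residual split over remaining clients served 2,484: Redwood Workforce 19,543.86 → $19,545; Bellamy Outreach 388,085.31 → $388,085; Garrison Transit 459,280.82 → $459,280.

Redwood Workforce: $19,545 · West Mentoring: $590,200 · Bellamy Outreach: $388,085 · Garrison Transit: $459,280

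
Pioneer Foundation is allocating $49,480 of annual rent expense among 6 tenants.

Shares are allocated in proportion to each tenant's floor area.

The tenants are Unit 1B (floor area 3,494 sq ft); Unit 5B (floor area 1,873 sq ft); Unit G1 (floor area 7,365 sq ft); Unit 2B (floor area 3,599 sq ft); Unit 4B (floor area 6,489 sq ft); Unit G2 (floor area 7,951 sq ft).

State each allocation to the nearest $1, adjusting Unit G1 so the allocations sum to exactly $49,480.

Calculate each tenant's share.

Unit 1B: $5,618; Unit 5B: $3,012; Unit G1: $11,844; Unit 2B: $5,787; Unit 4B: $10,434; Unit G2: $12,785

Combined floor area = 30,771.
Raw shares: Unit 1B 3,494/30,771 × $49,480 = 5,618.38; Unit 5B 1,873/30,771 × $49,480 = 3,011.80; Unit G1 7,365/30,771 × $49,480 = 11,842.98; Unit 2B 3,599/30,771 × $49,480 = 5,787.22; Unit 4B 6,489/30,771 × $49,480 = 10,434.36; Unit G2 7,951/30,771 × $49,480 = 12,785.27.
Rounded to nearest $1: Unit 1B $5,618; Unit 5B $3,012; Unit G1 $11,843; Unit 2B $5,787; Unit 4B $10,434; Unit G2 $12,785. Sum = $49,479.
Difference $49,480 − $49,479 = +$1 applied to Unit G1: Unit G1 becomes $11,844.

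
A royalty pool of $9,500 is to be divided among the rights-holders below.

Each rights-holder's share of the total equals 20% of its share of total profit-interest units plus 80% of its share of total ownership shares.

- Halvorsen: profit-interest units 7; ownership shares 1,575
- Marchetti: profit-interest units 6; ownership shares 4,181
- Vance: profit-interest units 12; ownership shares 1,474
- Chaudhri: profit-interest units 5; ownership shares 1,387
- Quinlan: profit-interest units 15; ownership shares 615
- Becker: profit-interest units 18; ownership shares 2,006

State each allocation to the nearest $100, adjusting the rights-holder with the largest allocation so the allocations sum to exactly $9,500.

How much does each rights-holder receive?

Totals — profit-interest units 63, ownership shares 11,238.
Composite weights (20% profit-interest units + 80% ownership shares): Halvorsen 0.1343; Marchetti 0.3167; Vance 0.1430; Chaudhri 0.1146; Quinlan 0.0914; Becker 0.1999.
Pro-rata amounts: Halvorsen 1,276.25; Marchetti 3,008.47; Vance 1,358.74; Chaudhri 1,088.79; Quinlan 868.29; Becker 1,899.47.
Rounded to nearest $100: Halvorsen $1,300; Marchetti $3,000; Vance $1,400; Chaudhri $1,100; Quinlan $900; Becker $1,900. Sum = $9,600.
Difference $9,500 − $9,600 = −$100 applied to largest allocation (Marchetti): Marchetti becomes $2,900.

Halvorsen: $1,300 · Marchetti: $2,900 · Vance: $1,400 · Chaudhri: $1,100 · Quinlan: $900 · Becker: $1,900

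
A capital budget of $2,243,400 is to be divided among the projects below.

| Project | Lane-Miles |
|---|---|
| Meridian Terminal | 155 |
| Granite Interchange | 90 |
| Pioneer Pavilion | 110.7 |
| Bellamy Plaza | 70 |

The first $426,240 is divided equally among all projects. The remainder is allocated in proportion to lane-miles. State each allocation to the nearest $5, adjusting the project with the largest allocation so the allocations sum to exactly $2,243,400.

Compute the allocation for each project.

Meridian Terminal: $768,195 | Granite Interchange: $490,740 | Pioneer Pavilion: $579,100 | Bellamy Plaza: $405,365

First tranche $426,240 split equally: $106,560 each.
Remainder $1,817,160 by lane-miles (total 425.7): Meridian Terminal 661,639.18 → $661,640; Granite Interchange 384,177.59 → $384,180; Pioneer Pavilion 472,538.44 → $472,540; Bellamy Plaza 298,804.79 → $298,805.
Rounding difference −$5 on remainder applied to Meridian Terminal.
Totals: Meridian Terminal $106,560 + $661,635 = $768,195; Granite Interchange $106,560 + $384,180 = $490,740; Pioneer Pavilion $106,560 + $472,540 = $579,100; Bellamy Plaza $106,560 + $298,805 = $405,365.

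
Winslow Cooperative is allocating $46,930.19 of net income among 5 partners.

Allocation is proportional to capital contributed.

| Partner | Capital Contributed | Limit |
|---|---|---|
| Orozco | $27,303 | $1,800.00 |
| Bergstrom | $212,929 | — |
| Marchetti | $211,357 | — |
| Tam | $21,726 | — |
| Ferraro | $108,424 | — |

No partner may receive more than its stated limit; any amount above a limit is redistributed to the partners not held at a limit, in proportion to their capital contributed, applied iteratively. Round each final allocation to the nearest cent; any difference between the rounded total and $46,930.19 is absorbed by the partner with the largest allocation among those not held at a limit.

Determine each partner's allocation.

Sum of capital contributed: 581,739.
Proportional shares (ignoring caps): Orozco 2,202.5943; Bergstrom 17,177.4600; Marchetti 17,050.6433; Tam 1,752.6852; Ferraro 8,746.8073.
Cap binds for Orozco ($1,800.00); balance $45,130.19 reallocated over remaining capital contributed 554,436.
Shares after redistribution: Bergstrom 17,332.0748 → $17,332.07; Marchetti 17,204.1166 → $17,204.12; Tam 1,768.4611 → $1,768.46; Ferraro 8,825.5375 → $8,825.54.

Orozco: $1,800.00 · Bergstrom: $17,332.07 · Marchetti: $17,204.12 · Tam: $1,768.46 · Ferraro: $8,825.54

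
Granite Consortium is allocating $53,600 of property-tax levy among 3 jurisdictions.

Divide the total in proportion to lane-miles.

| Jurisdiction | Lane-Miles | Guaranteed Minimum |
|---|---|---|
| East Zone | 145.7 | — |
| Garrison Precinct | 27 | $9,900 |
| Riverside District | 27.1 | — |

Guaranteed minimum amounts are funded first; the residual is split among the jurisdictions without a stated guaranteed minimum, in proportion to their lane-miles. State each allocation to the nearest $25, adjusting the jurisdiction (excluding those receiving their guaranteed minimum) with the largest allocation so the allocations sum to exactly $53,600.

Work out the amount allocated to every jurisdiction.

East Zone: $36,850; Garrison Precinct: $9,900; Riverside District: $6,850

Guaranteed amounts: Garrison Precinct $9,900. Remaining pool $43,700.
Remaining pool split over remaining lane-miles 172.8: East Zone 36,846.59 → $36,850; Riverside District 6,853.41 → $6,850.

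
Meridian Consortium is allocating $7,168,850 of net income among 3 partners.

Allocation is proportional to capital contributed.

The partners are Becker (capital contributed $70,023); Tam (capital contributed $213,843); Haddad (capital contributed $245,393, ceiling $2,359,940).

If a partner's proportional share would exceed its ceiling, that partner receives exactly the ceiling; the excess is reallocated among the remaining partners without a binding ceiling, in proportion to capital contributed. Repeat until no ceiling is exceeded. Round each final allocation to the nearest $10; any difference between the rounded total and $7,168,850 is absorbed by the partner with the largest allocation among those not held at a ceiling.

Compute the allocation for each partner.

Combined capital contributed = 529,259.
Pro-rata shares before constraints: Becker 948,466.41; Tam 2,896,518.32; Haddad 3,323,865.27.
Held at cap: Haddad ($2,359,940); remaining pool $4,808,910 reallocated over remaining capital contributed 283,866.
Shares after redistribution: Becker 1,186,243.88 → $1,186,240; Tam 3,622,666.12 → $3,622,670.

Becker: $1,186,240 | Tam: $3,622,670 | Haddad: $2,359,940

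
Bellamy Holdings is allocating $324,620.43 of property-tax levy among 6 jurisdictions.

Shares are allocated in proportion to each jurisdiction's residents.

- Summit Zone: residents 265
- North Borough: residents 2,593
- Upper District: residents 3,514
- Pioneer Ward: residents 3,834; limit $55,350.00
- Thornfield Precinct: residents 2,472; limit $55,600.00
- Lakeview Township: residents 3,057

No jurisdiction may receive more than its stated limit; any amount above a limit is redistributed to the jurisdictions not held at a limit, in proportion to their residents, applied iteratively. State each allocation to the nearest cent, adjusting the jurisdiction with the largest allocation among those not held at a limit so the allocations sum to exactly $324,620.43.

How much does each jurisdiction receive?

Combined residents = 15,735.
Proportional shares (ignoring caps): Summit Zone 5,467.0743; North Borough 53,494.8062; Upper District 72,495.4681; Pioneer Ward 79,097.2182; Thornfield Precinct 50,998.5194; Lakeview Township 63,067.3438.
Held at cap: Pioneer Ward ($55,350.00); remaining pool $269,270.43 reallocated over remaining residents 11,901.
Held at cap: Thornfield Precinct ($55,600.00); remaining pool $213,670.43 reallocated over remaining residents 9,429.
Remaining shares: Summit Zone 6,005.1611 → $6,005.16; North Borough 58,759.9348 → $58,759.93; Upper District 79,630.7022 → $79,630.70; Lakeview Township 69,274.6319 → $69,274.63.
Rounding difference +$0.01 applied to Upper District → $79,630.71.

Summit Zone: $6,005.16 · North Borough: $58,759.93 · Upper District: $79,630.71 · Pioneer Ward: $55,350.00 · Thornfield Precinct: $55,600.00 · Lakeview Township: $69,274.63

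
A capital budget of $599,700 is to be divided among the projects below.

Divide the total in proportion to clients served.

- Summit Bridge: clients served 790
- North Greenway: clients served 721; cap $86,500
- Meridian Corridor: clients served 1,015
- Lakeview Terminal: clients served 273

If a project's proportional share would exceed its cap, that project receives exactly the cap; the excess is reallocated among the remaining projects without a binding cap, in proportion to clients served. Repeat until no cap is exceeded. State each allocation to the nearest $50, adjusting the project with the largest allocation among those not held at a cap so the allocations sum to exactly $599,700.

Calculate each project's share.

Sum of clients served: 2,799.
Proportional shares (ignoring caps): Summit Bridge 169,261.52; North Greenway 154,477.92; Meridian Corridor 217,468.92; Lakeview Terminal 58,491.64.
Cap binds for North Greenway ($86,500); balance $513,200 reallocated over remaining clients served 2,078.
Remaining shares: Summit Bridge 195,104.91 → $195,100; Meridian Corridor 250,672.76 → $250,650; Lakeview Terminal 67,422.33 → $67,400.
Rounding difference +$50 applied to Meridian Corridor → $250,700.

Summit Bridge: $195,100 | North Greenway: $86,500 | Meridian Corridor: $250,700 | Lakeview Terminal: $67,400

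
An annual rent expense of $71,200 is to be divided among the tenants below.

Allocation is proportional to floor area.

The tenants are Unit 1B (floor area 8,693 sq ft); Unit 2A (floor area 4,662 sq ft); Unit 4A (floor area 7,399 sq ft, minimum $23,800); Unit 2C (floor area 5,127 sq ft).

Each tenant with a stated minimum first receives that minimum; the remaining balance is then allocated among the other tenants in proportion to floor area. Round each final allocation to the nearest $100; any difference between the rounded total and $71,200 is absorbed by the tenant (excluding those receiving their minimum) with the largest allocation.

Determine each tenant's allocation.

Unit 1B: $22,300 | Unit 2A: $12,000 | Unit 4A: $23,800 | Unit 2C: $13,100

Minimums first: Unit 4A $23,800. Residual $47,400.
Residual split over remaining floor area 18,482: Unit 1B 22,294.57 → $22,300; Unit 2A 11,956.43 → $12,000; Unit 2C 13,149.00 → $13,100.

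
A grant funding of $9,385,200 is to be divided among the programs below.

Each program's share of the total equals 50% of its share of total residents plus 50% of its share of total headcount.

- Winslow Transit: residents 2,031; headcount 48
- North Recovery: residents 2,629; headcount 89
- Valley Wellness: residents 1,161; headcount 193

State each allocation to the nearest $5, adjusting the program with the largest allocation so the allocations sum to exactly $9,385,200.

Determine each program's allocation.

Winslow Transit: $2,319,850; North Recovery: $3,384,950; Valley Wellness: $3,680,400

Residents total 5,821; headcount total 330.
Blended shares (50% residents + 50% headcount): Winslow Transit 0.2472; North Recovery 0.3607; Valley Wellness 0.3921.
Proportional shares: Winslow Transit 2,319,850.95; North Recovery 3,384,948.73; Valley Wellness 3,680,400.32.
Rounded to nearest $5: Winslow Transit $2,319,850; North Recovery $3,384,950; Valley Wellness $3,680,400. Sum = $9,385,200.
No rounding difference to absorb.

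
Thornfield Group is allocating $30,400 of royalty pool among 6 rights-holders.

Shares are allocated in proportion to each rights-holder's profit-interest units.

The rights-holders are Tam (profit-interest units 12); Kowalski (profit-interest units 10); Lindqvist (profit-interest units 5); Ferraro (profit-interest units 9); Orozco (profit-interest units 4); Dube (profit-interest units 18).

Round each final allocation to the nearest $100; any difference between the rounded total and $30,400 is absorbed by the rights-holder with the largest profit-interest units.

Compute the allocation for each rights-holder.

Combined profit-interest units = 58.
Proportional shares: Tam 12/58 × $30,400 = 6,289.66; Kowalski 10/58 × $30,400 = 5,241.38; Lindqvist 5/58 × $30,400 = 2,620.69; Ferraro 9/58 × $30,400 = 4,717.24; Orozco 4/58 × $30,400 = 2,096.55; Dube 18/58 × $30,400 = 9,434.48.
Rounded to nearest $100: Tam $6,300; Kowalski $5,200; Lindqvist $2,600; Ferraro $4,700; Orozco $2,100; Dube $9,400. Sum = $30,300.
Difference $30,400 − $30,300 = +$100 applied to largest profit-interest units (Dube): Dube becomes $9,500.

Tam: $6,300 · Kowalski: $5,200 · Lindqvist: $2,600 · Ferraro: $4,700 · Orozco: $2,100 · Dube: $9,500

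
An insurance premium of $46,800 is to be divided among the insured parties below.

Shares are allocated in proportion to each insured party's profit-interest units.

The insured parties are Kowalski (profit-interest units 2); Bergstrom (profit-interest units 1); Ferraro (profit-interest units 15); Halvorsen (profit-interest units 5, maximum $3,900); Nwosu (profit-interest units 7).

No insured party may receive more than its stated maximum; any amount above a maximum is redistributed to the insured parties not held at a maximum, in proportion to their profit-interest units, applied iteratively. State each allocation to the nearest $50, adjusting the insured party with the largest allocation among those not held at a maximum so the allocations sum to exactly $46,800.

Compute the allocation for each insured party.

Kowalski: $3,450 | Bergstrom: $1,700 | Ferraro: $25,750 | Halvorsen: $3,900 | Nwosu: $12,000

Combined profit-interest units = 30.
Pro-rata shares before constraints: Kowalski 3,120.00; Bergstrom 1,560.00; Ferraro 23,400.00; Halvorsen 7,800.00; Nwosu 10,920.00.
Cap binds for Halvorsen ($3,900); remaining pool $42,900 reallocated over remaining profit-interest units 25.
Redistributed shares: Kowalski 3,432.00 → $3,450; Bergstrom 1,716.00 → $1,700; Ferraro 25,740.00 → $25,750; Nwosu 12,012.00 → $12,000.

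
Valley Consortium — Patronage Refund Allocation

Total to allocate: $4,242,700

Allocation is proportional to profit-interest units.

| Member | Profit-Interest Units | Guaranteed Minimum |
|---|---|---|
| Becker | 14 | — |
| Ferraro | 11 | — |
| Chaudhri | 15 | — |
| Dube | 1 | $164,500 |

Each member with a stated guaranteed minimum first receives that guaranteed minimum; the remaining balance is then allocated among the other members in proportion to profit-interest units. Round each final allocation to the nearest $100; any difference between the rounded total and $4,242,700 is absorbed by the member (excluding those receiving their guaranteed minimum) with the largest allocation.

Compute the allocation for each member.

Becker: $1,427,400 · Ferraro: $1,121,500 · Chaudhri: $1,529,300 · Dube: $164,500

Fund the minimums — Dube $164,500. Residual $4,078,200.
Residual split over remaining profit-interest units 40: Becker 1,427,370.00 → $1,427,400; Ferraro 1,121,505.00 → $1,121,500; Chaudhri 1,529,325.00 → $1,529,300.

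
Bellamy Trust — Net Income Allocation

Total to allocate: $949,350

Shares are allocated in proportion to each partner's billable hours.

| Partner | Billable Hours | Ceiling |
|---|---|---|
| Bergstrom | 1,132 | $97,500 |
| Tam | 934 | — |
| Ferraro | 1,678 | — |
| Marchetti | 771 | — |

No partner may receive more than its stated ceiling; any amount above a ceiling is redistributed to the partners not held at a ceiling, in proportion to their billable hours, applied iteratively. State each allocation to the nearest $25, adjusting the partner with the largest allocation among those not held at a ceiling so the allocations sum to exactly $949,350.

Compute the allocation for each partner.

Combined billable hours = 4,515.
Proportional shares (ignoring caps): Bergstrom 238,020.86; Tam 196,388.24; Ferraro 352,825.98; Marchetti 162,114.92.
Capped: Bergstrom ($97,500); balance $851,850 reallocated over remaining billable hours 3,383.
Shares after redistribution: Tam 235,184.13 → $235,175; Ferraro 422,525.66 → $422,525; Marchetti 194,140.22 → $194,150.

Bergstrom: $97,500; Tam: $235,175; Ferraro: $422,525; Marchetti: $194,150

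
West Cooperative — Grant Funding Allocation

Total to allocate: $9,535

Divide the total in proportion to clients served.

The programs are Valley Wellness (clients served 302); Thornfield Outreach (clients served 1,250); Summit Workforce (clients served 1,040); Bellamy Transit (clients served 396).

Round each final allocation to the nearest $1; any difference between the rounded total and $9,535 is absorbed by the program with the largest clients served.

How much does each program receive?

Combined clients served = 302 + 1,250 + 1,040 + 396 = 2,988.
Raw shares: Valley Wellness 963.71; Thornfield Outreach 3,988.87; Summit Workforce 3,318.74; Bellamy Transit 1,263.67.
Rounded to nearest $1: Valley Wellness $964; Thornfield Outreach $3,989; Summit Workforce $3,319; Bellamy Transit $1,264. Sum = $9,536.
Difference $9,535 − $9,536 = −$1 applied to largest clients served (Thornfield Outreach): Thornfield Outreach becomes $3,988.

Valley Wellness: $964 | Thornfield Outreach: $3,988 | Summit Workforce: $3,319 | Bellamy Transit: $1,264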